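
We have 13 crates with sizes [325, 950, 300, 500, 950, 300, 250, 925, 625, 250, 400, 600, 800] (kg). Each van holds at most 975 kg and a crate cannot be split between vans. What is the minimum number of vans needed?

Total = 950 + 950 + 925 + 800 + 625 + 600 + 500 + 400 + 325 + 300 + 300 + 250 + 250 = 7175 kg.
Lower bound: ⌈7175/975⌉ = 8 vans.
A packing using 8 vans:
  van 1: 950 = 950
  van 2: 950 = 950
  van 3: 925 = 925
  van 4: 800 = 800
  van 5: 625 + 325 = 950
  van 6: 600 + 300 = 900
  van 7: 500 + 400 = 900
  van 8: 300 + 250 + 250 = 800
This matches the lower bound, so 8 is optimal.

8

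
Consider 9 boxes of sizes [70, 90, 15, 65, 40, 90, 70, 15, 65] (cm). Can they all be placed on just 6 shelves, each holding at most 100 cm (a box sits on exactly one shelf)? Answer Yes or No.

No

Total = 520 cm; ⌈520/100⌉ = 6.
The bound of 6 does not rule out 6, but exhaustive search shows no assignment into 6 shelves of capacity 100 cm exists — the minimum is 7.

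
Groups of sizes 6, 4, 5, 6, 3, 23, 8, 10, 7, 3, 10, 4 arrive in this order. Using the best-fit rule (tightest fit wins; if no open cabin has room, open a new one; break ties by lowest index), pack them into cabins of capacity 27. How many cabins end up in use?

  6 → cabin 1 (new)  [load 6/27]
  4 → cabin 1  [load 10/27]
  5 → cabin 1  [load 15/27]
  6 → cabin 1  [load 21/27]
  3 → cabin 1  [load 24/27]
  23 → cabin 2 (new)  [load 23/27]
  8 → cabin 3 (new)  [load 8/27]
  10 → cabin 3  [load 18/27]
  7 → cabin 3  [load 25/27]
  3 → cabin 1  [load 27/27]
  10 → cabin 4 (new)  [load 10/27]
  4 → cabin 2  [load 27/27]
4 cabins opened.

4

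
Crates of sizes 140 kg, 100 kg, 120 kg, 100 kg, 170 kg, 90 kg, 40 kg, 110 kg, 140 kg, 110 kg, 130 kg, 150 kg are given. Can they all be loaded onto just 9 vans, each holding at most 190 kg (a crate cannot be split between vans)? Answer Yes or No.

No

Total = 1400 kg; ⌈1400/190⌉ = 8.
10 crates each exceed half the capacity and cannot share a van, forcing at least 10 vans.
At least 10 vans are required, but only 9 are allowed.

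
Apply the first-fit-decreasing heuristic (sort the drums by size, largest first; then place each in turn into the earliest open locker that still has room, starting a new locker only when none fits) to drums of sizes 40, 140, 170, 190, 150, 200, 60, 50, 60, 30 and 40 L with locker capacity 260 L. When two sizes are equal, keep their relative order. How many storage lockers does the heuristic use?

5

Sorted descending: 200, 190, 170, 150, 140, 60, 60, 50, 40, 40, 30.
  200 → locker 1 (new)  [load 200/260]
  190 → locker 2 (new)  [load 190/260]
  170 → locker 3 (new)  [load 170/260]
  150 → locker 4 (new)  [load 150/260]
  140 → locker 5 (new)  [load 140/260]
  60 → locker 1  [load 260/260]
  60 → locker 2  [load 250/260]
  50 → locker 3  [load 220/260]
  40 → locker 3  [load 260/260]
  40 → locker 4  [load 190/260]
  30 → locker 4  [load 220/260]
5 storage lockers opened.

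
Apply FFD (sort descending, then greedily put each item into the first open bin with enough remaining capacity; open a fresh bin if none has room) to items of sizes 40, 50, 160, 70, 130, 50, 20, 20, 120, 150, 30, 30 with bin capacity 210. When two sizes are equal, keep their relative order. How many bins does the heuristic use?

Sorted descending: 160, 150, 130, 120, 70, 50, 50, 40, 30, 30, 20, 20.
  160 → bin 1 (new)  [load 160/210]
  150 → bin 2 (new)  [load 150/210]
  130 → bin 3 (new)  [load 130/210]
  120 → bin 4 (new)  [load 120/210]
  70 → bin 3  [load 200/210]
  50 → bin 1  [load 210/210]
  50 → bin 2  [load 200/210]
  40 → bin 4  [load 160/210]
  30 → bin 4  [load 190/210]
  30 → bin 5 (new)  [load 30/210]
  20 → bin 4  [load 210/210]
  20 → bin 5  [load 50/210]
5 bins opened.

5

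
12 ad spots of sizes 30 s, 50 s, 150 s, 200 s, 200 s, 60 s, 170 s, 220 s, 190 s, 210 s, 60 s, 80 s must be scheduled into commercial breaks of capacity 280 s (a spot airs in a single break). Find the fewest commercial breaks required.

Total = 220 + 210 + 200 + 200 + 190 + 170 + 150 + 80 + 60 + 60 + 50 + 30 = 1620 s.
Lower bound: ⌈1620/280⌉ = 6 commercial breaks.
Also, 7 ad spots each exceed 140 s, and no two of those can share a break, so at least 7 commercial breaks are needed.
A packing using 7 commercial breaks:
  break 1: 220 + 60 = 280
  break 2: 210 + 60 = 270
  break 3: 200 + 80 = 280
  break 4: 200 + 50 + 30 = 280
  break 5: 190 = 190
  break 6: 170 = 170
  break 7: 150 = 150
This matches the lower bound, so 7 is optimal.

7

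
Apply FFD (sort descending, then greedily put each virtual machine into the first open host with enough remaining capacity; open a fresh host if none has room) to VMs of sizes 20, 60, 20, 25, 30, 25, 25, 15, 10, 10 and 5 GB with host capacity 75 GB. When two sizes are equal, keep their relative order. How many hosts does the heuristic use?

4

Sorted descending: 60, 30, 25, 25, 25, 20, 20, 15, 10, 10, 5.
  60 → host 1 (new)  [load 60/75]
  30 → host 2 (new)  [load 30/75]
  25 → host 2  [load 55/75]
  25 → host 3 (new)  [load 25/75]
  25 → host 3  [load 50/75]
  20 → host 2  [load 75/75]
  20 → host 3  [load 70/75]
  15 → host 1  [load 75/75]
  10 → host 4 (new)  [load 10/75]
  10 → host 4  [load 20/75]
  5 → host 3  [load 75/75]
4 hosts opened.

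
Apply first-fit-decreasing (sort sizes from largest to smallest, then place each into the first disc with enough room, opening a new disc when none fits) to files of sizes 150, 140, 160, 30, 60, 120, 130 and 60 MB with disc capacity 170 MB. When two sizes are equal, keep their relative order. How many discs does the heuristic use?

Sorted descending: 160, 150, 140, 130, 120, 60, 60, 30.
  160 → disc 1 (new)  [load 160/170]
  150 → disc 2 (new)  [load 150/170]
  140 → disc 3 (new)  [load 140/170]
  130 → disc 4 (new)  [load 130/170]
  120 → disc 5 (new)  [load 120/170]
  60 → disc 6 (new)  [load 60/170]
  60 → disc 6  [load 120/170]
  30 → disc 3  [load 170/170]
6 discs opened.

6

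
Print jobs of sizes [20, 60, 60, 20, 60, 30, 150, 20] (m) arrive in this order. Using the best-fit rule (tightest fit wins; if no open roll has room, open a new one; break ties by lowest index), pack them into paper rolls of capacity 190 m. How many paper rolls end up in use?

3

  20 → roll 1 (new)  [load 20/190]
  60 → roll 1  [load 80/190]
  60 → roll 1  [load 140/190]
  20 → roll 1  [load 160/190]
  60 → roll 2 (new)  [load 60/190]
  30 → roll 1  [load 190/190]
  150 → roll 3 (new)  [load 150/190]
  20 → roll 3  [load 170/190]
3 paper rolls opened.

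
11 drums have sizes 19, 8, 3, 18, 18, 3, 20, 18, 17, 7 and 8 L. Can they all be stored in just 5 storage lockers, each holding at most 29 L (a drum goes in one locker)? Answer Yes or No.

No

Total = 139 L; ⌈139/29⌉ = 5.
6 drums each exceed half the capacity and cannot share a locker, forcing at least 6 storage lockers.
At least 6 storage lockers are required, but only 5 are allowed.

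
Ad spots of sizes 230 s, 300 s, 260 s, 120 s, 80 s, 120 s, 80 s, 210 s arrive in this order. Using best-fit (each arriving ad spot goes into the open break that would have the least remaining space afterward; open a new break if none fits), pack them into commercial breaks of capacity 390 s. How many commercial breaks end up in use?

4

  230 → break 1 (new)  [load 230/390]
  300 → break 2 (new)  [load 300/390]
  260 → break 3 (new)  [load 260/390]
  120 → break 3  [load 380/390]
  80 → break 2  [load 380/390]
  120 → break 1  [load 350/390]
  80 → break 4 (new)  [load 80/390]
  210 → break 4  [load 290/390]
4 commercial breaks opened.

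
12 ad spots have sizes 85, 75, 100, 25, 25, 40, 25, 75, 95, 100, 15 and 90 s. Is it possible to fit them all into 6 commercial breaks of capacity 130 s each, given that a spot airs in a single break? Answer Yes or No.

Total = 750 s; ⌈750/130⌉ = 6.
7 ad spots each exceed half the capacity and cannot share a break, forcing at least 7 commercial breaks.
At least 7 commercial breaks are required, but only 6 are allowed.

No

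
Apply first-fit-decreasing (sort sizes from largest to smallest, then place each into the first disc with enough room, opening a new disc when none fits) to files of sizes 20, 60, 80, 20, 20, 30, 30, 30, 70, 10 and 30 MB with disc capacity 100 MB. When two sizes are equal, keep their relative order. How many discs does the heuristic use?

4

Sorted descending: 80, 70, 60, 30, 30, 30, 30, 20, 20, 20, 10.
  80 → disc 1 (new)  [load 80/100]
  70 → disc 2 (new)  [load 70/100]
  60 → disc 3 (new)  [load 60/100]
  30 → disc 2  [load 100/100]
  30 → disc 3  [load 90/100]
  30 → disc 4 (new)  [load 30/100]
  30 → disc 4  [load 60/100]
  20 → disc 1  [load 100/100]
  20 → disc 4  [load 80/100]
  20 → disc 4  [load 100/100]
  10 → disc 3  [load 100/100]
4 discs opened.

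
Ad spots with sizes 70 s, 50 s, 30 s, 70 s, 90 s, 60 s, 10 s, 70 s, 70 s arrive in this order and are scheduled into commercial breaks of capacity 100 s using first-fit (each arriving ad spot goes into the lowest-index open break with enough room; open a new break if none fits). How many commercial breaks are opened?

  70 → break 1 (new)  [load 70/100]
  50 → break 2 (new)  [load 50/100]
  30 → break 1  [load 100/100]
  70 → break 3 (new)  [load 70/100]
  90 → break 4 (new)  [load 90/100]
  60 → break 5 (new)  [load 60/100]
  10 → break 2  [load 60/100]
  70 → break 6 (new)  [load 70/100]
  70 → break 7 (new)  [load 70/100]
7 commercial breaks opened.

7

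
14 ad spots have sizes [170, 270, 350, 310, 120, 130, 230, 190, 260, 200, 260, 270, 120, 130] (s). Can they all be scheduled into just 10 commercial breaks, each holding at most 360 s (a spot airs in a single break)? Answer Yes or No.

Yes

A valid assignment using 10 commercial breaks:
  break 1: 350 = 350
  break 2: 310 = 310
  break 3: 270 = 270
  break 4: 270 = 270
  break 5: 260 = 260
  break 6: 260 = 260
  break 7: 230 + 130 = 360
  break 8: 200 + 130 = 330
  break 9: 190 + 170 = 360
  break 10: 120 + 120 = 240
Every load is within 360 s, so 10 commercial breaks suffice.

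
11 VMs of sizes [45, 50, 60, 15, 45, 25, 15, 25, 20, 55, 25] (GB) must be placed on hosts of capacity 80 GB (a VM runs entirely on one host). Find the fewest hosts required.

5

Total = 60 + 55 + 50 + 45 + 45 + 25 + 25 + 25 + 20 + 15 + 15 = 380 GB.
Lower bound: ⌈380/80⌉ = 5 hosts.
A packing using 5 hosts:
  host 1: 60 + 20 = 80
  host 2: 55 + 25 = 80
  host 3: 50 + 25 = 75
  host 4: 45 + 25 = 70
  host 5: 45 + 15 + 15 = 75
This matches the lower bound, so 5 is optimal.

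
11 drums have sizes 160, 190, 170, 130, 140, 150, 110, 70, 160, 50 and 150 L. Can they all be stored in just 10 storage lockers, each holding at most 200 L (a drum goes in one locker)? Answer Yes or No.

Yes

A valid assignment using 9 storage lockers:
  locker 1: 190 = 190
  locker 2: 170 = 170
  locker 3: 160 = 160
  locker 4: 160 = 160
  locker 5: 150 + 50 = 200
  locker 6: 150 = 150
  locker 7: 140 = 140
  locker 8: 130 + 70 = 200
  locker 9: 110 = 110
That uses only 9 ≤ 10, so 10 storage lockers are enough.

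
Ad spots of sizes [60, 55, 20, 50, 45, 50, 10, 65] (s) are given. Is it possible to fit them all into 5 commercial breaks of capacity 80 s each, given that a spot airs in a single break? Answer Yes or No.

No

Total = 355 s; ⌈355/80⌉ = 5.
6 ad spots each exceed half the capacity and cannot share a break, forcing at least 6 commercial breaks.
At least 6 commercial breaks are required, but only 5 are allowed.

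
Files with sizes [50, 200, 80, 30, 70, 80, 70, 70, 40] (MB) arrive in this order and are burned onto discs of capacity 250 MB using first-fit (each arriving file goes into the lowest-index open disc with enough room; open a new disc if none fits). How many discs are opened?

3

  50 → disc 1 (new)  [load 50/250]
  200 → disc 1  [load 250/250]
  80 → disc 2 (new)  [load 80/250]
  30 → disc 2  [load 110/250]
  70 → disc 2  [load 180/250]
  80 → disc 3 (new)  [load 80/250]
  70 → disc 2  [load 250/250]
  70 → disc 3  [load 150/250]
  40 → disc 3  [load 190/250]
3 discs opened.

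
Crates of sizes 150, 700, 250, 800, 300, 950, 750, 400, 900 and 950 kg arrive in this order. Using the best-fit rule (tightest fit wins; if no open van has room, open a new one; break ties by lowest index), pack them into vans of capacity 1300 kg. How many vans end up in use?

  150 → van 1 (new)  [load 150/1300]
  700 → van 1  [load 850/1300]
  250 → van 1  [load 1100/1300]
  800 → van 2 (new)  [load 800/1300]
  300 → van 2  [load 1100/1300]
  950 → van 3 (new)  [load 950/1300]
  750 → van 4 (new)  [load 750/1300]
  400 → van 4  [load 1150/1300]
  900 → van 5 (new)  [load 900/1300]
  950 → van 6 (new)  [load 950/1300]
6 vans opened.

6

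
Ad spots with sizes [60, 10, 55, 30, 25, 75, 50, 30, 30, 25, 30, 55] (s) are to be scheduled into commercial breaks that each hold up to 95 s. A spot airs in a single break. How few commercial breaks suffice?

Total = 75 + 60 + 55 + 55 + 50 + 30 + 30 + 30 + 30 + 25 + 25 + 10 = 475 s.
Lower bound: ⌈475/95⌉ = 5 commercial breaks.
A packing using 6 commercial breaks:
  break 1: 75 + 10 = 85
  break 2: 60 + 30 = 90
  break 3: 55 + 30 = 85
  break 4: 55 + 30 = 85
  break 5: 50 + 30 = 80
  break 6: 25 + 25 = 50
No arrangement into 5 commercial breaks stays within capacity, so 6 is optimal.

6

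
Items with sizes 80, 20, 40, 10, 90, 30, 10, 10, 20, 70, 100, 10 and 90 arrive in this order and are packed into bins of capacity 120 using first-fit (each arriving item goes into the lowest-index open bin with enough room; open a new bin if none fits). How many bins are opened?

  80 → bin 1 (new)  [load 80/120]
  20 → bin 1  [load 100/120]
  40 → bin 2 (new)  [load 40/120]
  10 → bin 1  [load 110/120]
  90 → bin 3 (new)  [load 90/120]
  30 → bin 2  [load 70/120]
  10 → bin 1  [load 120/120]
  10 → bin 2  [load 80/120]
  20 → bin 2  [load 100/120]
  70 → bin 4 (new)  [load 70/120]
  100 → bin 5 (new)  [load 100/120]
  10 → bin 2  [load 110/120]
  90 → bin 6 (new)  [load 90/120]
6 bins opened.

6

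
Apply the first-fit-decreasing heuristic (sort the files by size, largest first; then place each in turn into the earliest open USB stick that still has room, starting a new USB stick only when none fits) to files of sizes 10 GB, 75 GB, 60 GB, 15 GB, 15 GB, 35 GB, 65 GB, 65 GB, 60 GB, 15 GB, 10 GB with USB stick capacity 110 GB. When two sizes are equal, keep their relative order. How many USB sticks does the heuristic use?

5

Sorted descending: 75, 65, 65, 60, 60, 35, 15, 15, 15, 10, 10.
  75 → USB stick 1 (new)  [load 75/110]
  65 → USB stick 2 (new)  [load 65/110]
  65 → USB stick 3 (new)  [load 65/110]
  60 → USB stick 4 (new)  [load 60/110]
  60 → USB stick 5 (new)  [load 60/110]
  35 → USB stick 1  [load 110/110]
  15 → USB stick 2  [load 80/110]
  15 → USB stick 2  [load 95/110]
  15 → USB stick 2  [load 110/110]
  10 → USB stick 3  [load 75/110]
  10 → USB stick 3  [load 85/110]
5 USB sticks opened.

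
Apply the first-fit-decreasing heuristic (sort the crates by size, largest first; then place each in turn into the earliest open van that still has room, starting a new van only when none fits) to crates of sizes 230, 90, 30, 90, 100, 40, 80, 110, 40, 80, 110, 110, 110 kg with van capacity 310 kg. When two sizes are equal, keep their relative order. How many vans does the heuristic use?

Sorted descending: 230, 110, 110, 110, 110, 100, 90, 90, 80, 80, 40, 40, 30.
  230 → van 1 (new)  [load 230/310]
  110 → van 2 (new)  [load 110/310]
  110 → van 2  [load 220/310]
  110 → van 3 (new)  [load 110/310]
  110 → van 3  [load 220/310]
  100 → van 4 (new)  [load 100/310]
  90 → van 2  [load 310/310]
  90 → van 3  [load 310/310]
  80 → van 1  [load 310/310]
  80 → van 4  [load 180/310]
  40 → van 4  [load 220/310]
  40 → van 4  [load 260/310]
  30 → van 4  [load 290/310]
4 vans opened.

4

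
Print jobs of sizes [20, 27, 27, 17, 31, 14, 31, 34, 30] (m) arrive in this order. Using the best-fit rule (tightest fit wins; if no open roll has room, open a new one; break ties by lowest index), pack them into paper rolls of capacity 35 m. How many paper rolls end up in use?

8

  20 → roll 1 (new)  [load 20/35]
  27 → roll 2 (new)  [load 27/35]
  27 → roll 3 (new)  [load 27/35]
  17 → roll 4 (new)  [load 17/35]
  31 → roll 5 (new)  [load 31/35]
  14 → roll 1  [load 34/35]
  31 → roll 6 (new)  [load 31/35]
  34 → roll 7 (new)  [load 34/35]
  30 → roll 8 (new)  [load 30/35]
8 paper rolls opened.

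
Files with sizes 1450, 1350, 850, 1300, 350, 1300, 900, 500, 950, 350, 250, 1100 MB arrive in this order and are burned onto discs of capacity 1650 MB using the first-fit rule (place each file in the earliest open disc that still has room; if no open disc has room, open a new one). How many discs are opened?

  1450 → disc 1 (new)  [load 1450/1650]
  1350 → disc 2 (new)  [load 1350/1650]
  850 → disc 3 (new)  [load 850/1650]
  1300 → disc 4 (new)  [load 1300/1650]
  350 → disc 3  [load 1200/1650]
  1300 → disc 5 (new)  [load 1300/1650]
  900 → disc 6 (new)  [load 900/1650]
  500 → disc 6  [load 1400/1650]
  950 → disc 7 (new)  [load 950/1650]
  350 → disc 3  [load 1550/1650]
  250 → disc 2  [load 1600/1650]
  1100 → disc 8 (new)  [load 1100/1650]
8 discs opened.

8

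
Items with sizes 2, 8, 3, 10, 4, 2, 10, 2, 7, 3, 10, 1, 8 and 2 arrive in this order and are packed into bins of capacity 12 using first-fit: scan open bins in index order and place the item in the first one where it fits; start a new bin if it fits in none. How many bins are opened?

  2 → bin 1 (new)  [load 2/12]
  8 → bin 1  [load 10/12]
  3 → bin 2 (new)  [load 3/12]
  10 → bin 3 (new)  [load 10/12]
  4 → bin 2  [load 7/12]
  2 → bin 1  [load 12/12]
  10 → bin 4 (new)  [load 10/12]
  2 → bin 2  [load 9/12]
  7 → bin 5 (new)  [load 7/12]
  3 → bin 2  [load 12/12]
  10 → bin 6 (new)  [load 10/12]
  1 → bin 3  [load 11/12]
  8 → bin 7 (new)  [load 8/12]
  2 → bin 4  [load 12/12]
7 bins opened.

7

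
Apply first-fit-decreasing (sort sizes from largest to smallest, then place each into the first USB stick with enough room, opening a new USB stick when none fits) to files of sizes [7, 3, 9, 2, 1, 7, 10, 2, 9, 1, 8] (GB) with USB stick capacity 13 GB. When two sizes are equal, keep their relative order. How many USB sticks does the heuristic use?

Sorted descending: 10, 9, 9, 8, 7, 7, 3, 2, 2, 1, 1.
  10 → USB stick 1 (new)  [load 10/13]
  9 → USB stick 2 (new)  [load 9/13]
  9 → USB stick 3 (new)  [load 9/13]
  8 → USB stick 4 (new)  [load 8/13]
  7 → USB stick 5 (new)  [load 7/13]
  7 → USB stick 6 (new)  [load 7/13]
  3 → USB stick 1  [load 13/13]
  2 → USB stick 2  [load 11/13]
  2 → USB stick 2  [load 13/13]
  1 → USB stick 3  [load 10/13]
  1 → USB stick 3  [load 11/13]
6 USB sticks opened.

6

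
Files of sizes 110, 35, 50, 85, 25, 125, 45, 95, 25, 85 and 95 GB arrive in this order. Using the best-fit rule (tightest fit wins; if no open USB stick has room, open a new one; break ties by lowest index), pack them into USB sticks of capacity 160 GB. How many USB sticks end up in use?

  110 → USB stick 1 (new)  [load 110/160]
  35 → USB stick 1  [load 145/160]
  50 → USB stick 2 (new)  [load 50/160]
  85 → USB stick 2  [load 135/160]
  25 → USB stick 2  [load 160/160]
  125 → USB stick 3 (new)  [load 125/160]
  45 → USB stick 4 (new)  [load 45/160]
  95 → USB stick 4  [load 140/160]
  25 → USB stick 3  [load 150/160]
  85 → USB stick 5 (new)  [load 85/160]
  95 → USB stick 6 (new)  [load 95/160]
6 USB sticks opened.

6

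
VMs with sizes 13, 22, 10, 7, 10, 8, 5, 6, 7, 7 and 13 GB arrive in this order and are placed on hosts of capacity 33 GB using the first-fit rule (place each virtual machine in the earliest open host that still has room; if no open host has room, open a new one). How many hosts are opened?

4

  13 → host 1 (new)  [load 13/33]
  22 → host 2 (new)  [load 22/33]
  10 → host 1  [load 23/33]
  7 → host 1  [load 30/33]
  10 → host 2  [load 32/33]
  8 → host 3 (new)  [load 8/33]
  5 → host 3  [load 13/33]
  6 → host 3  [load 19/33]
  7 → host 3  [load 26/33]
  7 → host 3  [load 33/33]
  13 → host 4 (new)  [load 13/33]
4 hosts opened.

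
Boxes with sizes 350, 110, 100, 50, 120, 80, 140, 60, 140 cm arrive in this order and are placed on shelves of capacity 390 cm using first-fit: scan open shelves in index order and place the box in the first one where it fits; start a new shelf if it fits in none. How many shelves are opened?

4

  350 → shelf 1 (new)  [load 350/390]
  110 → shelf 2 (new)  [load 110/390]
  100 → shelf 2  [load 210/390]
  50 → shelf 2  [load 260/390]
  120 → shelf 2  [load 380/390]
  80 → shelf 3 (new)  [load 80/390]
  140 → shelf 3  [load 220/390]
  60 → shelf 3  [load 280/390]
  140 → shelf 4 (new)  [load 140/390]
4 shelves opened.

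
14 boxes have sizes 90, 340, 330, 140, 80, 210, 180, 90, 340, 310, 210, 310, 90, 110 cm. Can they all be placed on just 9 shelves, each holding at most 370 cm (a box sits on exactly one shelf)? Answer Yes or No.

Yes

A valid assignment using 9 shelves:
  shelf 1: 340 = 340
  shelf 2: 340 = 340
  shelf 3: 330 = 330
  shelf 4: 310 = 310
  shelf 5: 310 = 310
  shelf 6: 210 + 140 = 350
  shelf 7: 210 + 110 = 320
  shelf 8: 180 + 90 + 90 = 360
  shelf 9: 90 + 80 = 170
Every load is within 370 cm, so 9 shelves suffice.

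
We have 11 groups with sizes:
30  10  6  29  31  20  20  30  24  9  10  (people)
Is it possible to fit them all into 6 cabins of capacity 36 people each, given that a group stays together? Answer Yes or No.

No

Total = 219 people; ⌈219/36⌉ = 7.
At least 7 cabins are required, but only 6 are allowed.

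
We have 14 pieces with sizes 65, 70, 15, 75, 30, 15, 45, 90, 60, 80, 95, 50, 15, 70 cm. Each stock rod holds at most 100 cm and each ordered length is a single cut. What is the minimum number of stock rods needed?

Total = 95 + 90 + 80 + 75 + 70 + 70 + 65 + 60 + 50 + 45 + 30 + 15 + 15 + 15 = 775 cm.
Lower bound: ⌈775/100⌉ = 8 stock rods.
A packing using 9 stock rods:
  stock rod 1: 95 = 95
  stock rod 2: 90 = 90
  stock rod 3: 80 + 15 = 95
  stock rod 4: 75 + 15 = 90
  stock rod 5: 70 + 30 = 100
  stock rod 6: 70 + 15 = 85
  stock rod 7: 65 = 65
  stock rod 8: 60 = 60
  stock rod 9: 50 + 45 = 95
No arrangement into 8 stock rods stays within capacity, so 9 is optimal.

9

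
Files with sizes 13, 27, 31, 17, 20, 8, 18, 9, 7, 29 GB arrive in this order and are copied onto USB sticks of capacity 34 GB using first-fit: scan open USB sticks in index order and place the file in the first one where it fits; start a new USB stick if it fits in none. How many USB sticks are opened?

  13 → USB stick 1 (new)  [load 13/34]
  27 → USB stick 2 (new)  [load 27/34]
  31 → USB stick 3 (new)  [load 31/34]
  17 → USB stick 1  [load 30/34]
  20 → USB stick 4 (new)  [load 20/34]
  8 → USB stick 4  [load 28/34]
  18 → USB stick 5 (new)  [load 18/34]
  9 → USB stick 5  [load 27/34]
  7 → USB stick 2  [load 34/34]
  29 → USB stick 6 (new)  [load 29/34]
6 USB sticks opened.

6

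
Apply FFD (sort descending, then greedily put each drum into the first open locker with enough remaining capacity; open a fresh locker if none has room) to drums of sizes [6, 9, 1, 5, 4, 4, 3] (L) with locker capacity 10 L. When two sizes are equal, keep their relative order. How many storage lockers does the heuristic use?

4

Sorted descending: 9, 6, 5, 4, 4, 3, 1.
  9 → locker 1 (new)  [load 9/10]
  6 → locker 2 (new)  [load 6/10]
  5 → locker 3 (new)  [load 5/10]
  4 → locker 2  [load 10/10]
  4 → locker 3  [load 9/10]
  3 → locker 4 (new)  [load 3/10]
  1 → locker 1  [load 10/10]
4 storage lockers opened.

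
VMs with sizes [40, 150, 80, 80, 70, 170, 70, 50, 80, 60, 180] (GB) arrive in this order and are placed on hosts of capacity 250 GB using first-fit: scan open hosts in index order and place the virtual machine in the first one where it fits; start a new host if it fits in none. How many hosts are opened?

5

  40 → host 1 (new)  [load 40/250]
  150 → host 1  [load 190/250]
  80 → host 2 (new)  [load 80/250]
  80 → host 2  [load 160/250]
  70 → host 2  [load 230/250]
  170 → host 3 (new)  [load 170/250]
  70 → host 3  [load 240/250]
  50 → host 1  [load 240/250]
  80 → host 4 (new)  [load 80/250]
  60 → host 4  [load 140/250]
  180 → host 5 (new)  [load 180/250]
5 hosts opened.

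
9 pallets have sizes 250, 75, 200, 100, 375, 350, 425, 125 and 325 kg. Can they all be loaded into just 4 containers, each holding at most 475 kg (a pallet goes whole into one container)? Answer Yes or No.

No

Total = 2225 kg; ⌈2225/475⌉ = 5.
At least 5 containers are required, but only 4 are allowed.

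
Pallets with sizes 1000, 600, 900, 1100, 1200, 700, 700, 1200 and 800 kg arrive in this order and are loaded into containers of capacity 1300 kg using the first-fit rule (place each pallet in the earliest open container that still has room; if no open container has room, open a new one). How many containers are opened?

8

  1000 → container 1 (new)  [load 1000/1300]
  600 → container 2 (new)  [load 600/1300]
  900 → container 3 (new)  [load 900/1300]
  1100 → container 4 (new)  [load 1100/1300]
  1200 → container 5 (new)  [load 1200/1300]
  700 → container 2  [load 1300/1300]
  700 → container 6 (new)  [load 700/1300]
  1200 → container 7 (new)  [load 1200/1300]
  800 → container 8 (new)  [load 800/1300]
8 containers opened.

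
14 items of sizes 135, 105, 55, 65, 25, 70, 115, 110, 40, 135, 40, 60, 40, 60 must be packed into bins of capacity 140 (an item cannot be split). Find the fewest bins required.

9

Total = 135 + 135 + 115 + 110 + 105 + 70 + 65 + 60 + 60 + 55 + 40 + 40 + 40 + 25 = 1055.
Lower bound: ⌈1055/140⌉ = 8 bins.
A packing using 9 bins:
  bin 1: 135 = 135
  bin 2: 135 = 135
  bin 3: 115 + 25 = 140
  bin 4: 110 = 110
  bin 5: 105 = 105
  bin 6: 70 + 65 = 135
  bin 7: 60 + 60 = 120
  bin 8: 55 + 40 + 40 = 135
  bin 9: 40 = 40
No arrangement into 8 bins stays within capacity, so 9 is optimal.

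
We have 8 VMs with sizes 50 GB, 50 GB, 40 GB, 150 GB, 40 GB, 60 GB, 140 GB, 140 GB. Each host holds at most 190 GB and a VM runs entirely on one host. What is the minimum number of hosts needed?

4

Total = 150 + 140 + 140 + 60 + 50 + 50 + 40 + 40 = 670 GB.
Lower bound: ⌈670/190⌉ = 4 hosts.
A packing using 4 hosts:
  host 1: 150 + 40 = 190
  host 2: 140 + 50 = 190
  host 3: 140 + 50 = 190
  host 4: 60 + 40 = 100
This matches the lower bound, so 4 is optimal.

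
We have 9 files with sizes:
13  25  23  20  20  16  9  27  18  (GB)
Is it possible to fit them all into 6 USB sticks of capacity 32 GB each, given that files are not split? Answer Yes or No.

Total = 171 GB; ⌈171/32⌉ = 6.
The bound of 6 does not rule out 6, but exhaustive search shows no assignment into 6 USB sticks of capacity 32 GB exists — the minimum is 7.

No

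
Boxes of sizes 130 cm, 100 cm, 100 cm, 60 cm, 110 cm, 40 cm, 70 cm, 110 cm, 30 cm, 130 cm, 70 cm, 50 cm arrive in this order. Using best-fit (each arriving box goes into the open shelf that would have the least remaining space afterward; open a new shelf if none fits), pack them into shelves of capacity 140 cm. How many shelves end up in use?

  130 → shelf 1 (new)  [load 130/140]
  100 → shelf 2 (new)  [load 100/140]
  100 → shelf 3 (new)  [load 100/140]
  60 → shelf 4 (new)  [load 60/140]
  110 → shelf 5 (new)  [load 110/140]
  40 → shelf 2  [load 140/140]
  70 → shelf 4  [load 130/140]
  110 → shelf 6 (new)  [load 110/140]
  30 → shelf 5  [load 140/140]
  130 → shelf 7 (new)  [load 130/140]
  70 → shelf 8 (new)  [load 70/140]
  50 → shelf 8  [load 120/140]
8 shelves opened.

8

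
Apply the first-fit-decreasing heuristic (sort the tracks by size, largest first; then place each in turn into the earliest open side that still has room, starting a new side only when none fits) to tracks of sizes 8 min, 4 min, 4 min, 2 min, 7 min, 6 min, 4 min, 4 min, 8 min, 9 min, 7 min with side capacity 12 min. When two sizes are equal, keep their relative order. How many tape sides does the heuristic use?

6

Sorted descending: 9, 8, 8, 7, 7, 6, 4, 4, 4, 4, 2.
  9 → side 1 (new)  [load 9/12]
  8 → side 2 (new)  [load 8/12]
  8 → side 3 (new)  [load 8/12]
  7 → side 4 (new)  [load 7/12]
  7 → side 5 (new)  [load 7/12]
  6 → side 6 (new)  [load 6/12]
  4 → side 2  [load 12/12]
  4 → side 3  [load 12/12]
  4 → side 4  [load 11/12]
  4 → side 5  [load 11/12]
  2 → side 1  [load 11/12]
6 tape sides opened.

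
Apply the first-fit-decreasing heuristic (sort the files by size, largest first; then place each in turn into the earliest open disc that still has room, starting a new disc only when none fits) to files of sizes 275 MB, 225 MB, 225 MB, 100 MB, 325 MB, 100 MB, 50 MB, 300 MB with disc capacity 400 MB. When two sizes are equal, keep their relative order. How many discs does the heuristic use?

Sorted descending: 325, 300, 275, 225, 225, 100, 100, 50.
  325 → disc 1 (new)  [load 325/400]
  300 → disc 2 (new)  [load 300/400]
  275 → disc 3 (new)  [load 275/400]
  225 → disc 4 (new)  [load 225/400]
  225 → disc 5 (new)  [load 225/400]
  100 → disc 2  [load 400/400]
  100 → disc 3  [load 375/400]
  50 → disc 1  [load 375/400]
5 discs opened.

5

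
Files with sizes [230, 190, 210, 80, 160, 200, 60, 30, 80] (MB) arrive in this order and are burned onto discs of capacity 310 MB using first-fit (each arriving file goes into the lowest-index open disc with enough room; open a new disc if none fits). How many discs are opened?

  230 → disc 1 (new)  [load 230/310]
  190 → disc 2 (new)  [load 190/310]
  210 → disc 3 (new)  [load 210/310]
  80 → disc 1  [load 310/310]
  160 → disc 4 (new)  [load 160/310]
  200 → disc 5 (new)  [load 200/310]
  60 → disc 2  [load 250/310]
  30 → disc 2  [load 280/310]
  80 → disc 3  [load 290/310]
5 discs opened.

5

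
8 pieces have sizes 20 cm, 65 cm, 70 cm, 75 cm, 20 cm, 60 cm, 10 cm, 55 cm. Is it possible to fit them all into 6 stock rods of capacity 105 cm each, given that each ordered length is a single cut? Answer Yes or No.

A valid assignment using 5 stock rods:
  stock rod 1: 75 + 20 + 10 = 105
  stock rod 2: 70 + 20 = 90
  stock rod 3: 65 = 65
  stock rod 4: 60 = 60
  stock rod 5: 55 = 55
That uses only 5 ≤ 6, so 6 stock rods are enough.

Yes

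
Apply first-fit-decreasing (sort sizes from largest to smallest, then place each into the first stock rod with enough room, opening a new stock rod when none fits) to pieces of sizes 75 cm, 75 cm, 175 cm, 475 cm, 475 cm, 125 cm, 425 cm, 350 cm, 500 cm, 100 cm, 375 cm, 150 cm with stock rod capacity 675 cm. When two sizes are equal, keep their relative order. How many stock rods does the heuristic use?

Sorted descending: 500, 475, 475, 425, 375, 350, 175, 150, 125, 100, 75, 75.
  500 → stock rod 1 (new)  [load 500/675]
  475 → stock rod 2 (new)  [load 475/675]
  475 → stock rod 3 (new)  [load 475/675]
  425 → stock rod 4 (new)  [load 425/675]
  375 → stock rod 5 (new)  [load 375/675]
  350 → stock rod 6 (new)  [load 350/675]
  175 → stock rod 1  [load 675/675]
  150 → stock rod 2  [load 625/675]
  125 → stock rod 3  [load 600/675]
  100 → stock rod 4  [load 525/675]
  75 → stock rod 3  [load 675/675]
  75 → stock rod 4  [load 600/675]
6 stock rods opened.

6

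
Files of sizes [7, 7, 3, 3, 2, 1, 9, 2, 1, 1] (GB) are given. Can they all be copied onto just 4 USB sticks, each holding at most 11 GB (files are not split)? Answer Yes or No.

Yes

A valid assignment using 4 USB sticks:
  USB stick 1: 9 + 2 = 11
  USB stick 2: 7 + 3 + 1 = 11
  USB stick 3: 7 + 3 + 1 = 11
  USB stick 4: 2 + 1 = 3
Every load is within 11 GB, so 4 USB sticks suffice.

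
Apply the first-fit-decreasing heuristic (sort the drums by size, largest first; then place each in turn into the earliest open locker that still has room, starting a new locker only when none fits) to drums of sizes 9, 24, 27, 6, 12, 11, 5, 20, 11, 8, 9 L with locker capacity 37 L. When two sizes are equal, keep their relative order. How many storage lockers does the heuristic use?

Sorted descending: 27, 24, 20, 12, 11, 11, 9, 9, 8, 6, 5.
  27 → locker 1 (new)  [load 27/37]
  24 → locker 2 (new)  [load 24/37]
  20 → locker 3 (new)  [load 20/37]
  12 → locker 2  [load 36/37]
  11 → locker 3  [load 31/37]
  11 → locker 4 (new)  [load 11/37]
  9 → locker 1  [load 36/37]
  9 → locker 4  [load 20/37]
  8 → locker 4  [load 28/37]
  6 → locker 3  [load 37/37]
  5 → locker 4  [load 33/37]
4 storage lockers opened.

4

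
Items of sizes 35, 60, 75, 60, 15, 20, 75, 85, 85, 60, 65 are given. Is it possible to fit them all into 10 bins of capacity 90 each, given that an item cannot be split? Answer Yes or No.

Yes

A valid assignment using 9 bins:
  bin 1: 85 = 85
  bin 2: 85 = 85
  bin 3: 75 + 15 = 90
  bin 4: 75 = 75
  bin 5: 65 + 20 = 85
  bin 6: 60 = 60
  bin 7: 60 = 60
  bin 8: 60 = 60
  bin 9: 35 = 35
That uses only 9 ≤ 10, so 10 bins are enough.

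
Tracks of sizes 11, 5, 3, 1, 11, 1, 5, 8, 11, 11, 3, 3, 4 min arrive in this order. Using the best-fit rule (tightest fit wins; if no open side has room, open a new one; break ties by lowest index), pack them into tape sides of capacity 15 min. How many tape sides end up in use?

6

  11 → side 1 (new)  [load 11/15]
  5 → side 2 (new)  [load 5/15]
  3 → side 1  [load 14/15]
  1 → side 1  [load 15/15]
  11 → side 3 (new)  [load 11/15]
  1 → side 3  [load 12/15]
  5 → side 2  [load 10/15]
  8 → side 4 (new)  [load 8/15]
  11 → side 5 (new)  [load 11/15]
  11 → side 6 (new)  [load 11/15]
  3 → side 3  [load 15/15]
  3 → side 5  [load 14/15]
  4 → side 6  [load 15/15]
6 tape sides opened.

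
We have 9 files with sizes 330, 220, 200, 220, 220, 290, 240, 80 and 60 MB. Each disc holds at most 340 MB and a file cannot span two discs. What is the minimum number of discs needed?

Total = 330 + 290 + 240 + 220 + 220 + 220 + 200 + 80 + 60 = 1860 MB.
Lower bound: ⌈1860/340⌉ = 6 discs.
Also, 7 files each exceed 170 MB, and no two of those can share a disc, so at least 7 discs are needed.
A packing using 7 discs:
  disc 1: 330 = 330
  disc 2: 290 = 290
  disc 3: 240 + 80 = 320
  disc 4: 220 + 60 = 280
  disc 5: 220 = 220
  disc 6: 220 = 220
  disc 7: 200 = 200
This matches the lower bound, so 7 is optimal.

7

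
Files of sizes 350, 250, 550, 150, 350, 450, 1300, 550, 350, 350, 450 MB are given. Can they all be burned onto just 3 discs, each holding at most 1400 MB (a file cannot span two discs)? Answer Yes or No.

No

Total = 5100 MB; ⌈5100/1400⌉ = 4.
At least 4 discs are required, but only 3 are allowed.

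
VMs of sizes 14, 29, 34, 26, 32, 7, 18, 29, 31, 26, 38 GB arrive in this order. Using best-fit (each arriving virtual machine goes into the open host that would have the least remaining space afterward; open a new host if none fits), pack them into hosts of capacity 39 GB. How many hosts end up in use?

9

  14 → host 1 (new)  [load 14/39]
  29 → host 2 (new)  [load 29/39]
  34 → host 3 (new)  [load 34/39]
  26 → host 4 (new)  [load 26/39]
  32 → host 5 (new)  [load 32/39]
  7 → host 5  [load 39/39]
  18 → host 1  [load 32/39]
  29 → host 6 (new)  [load 29/39]
  31 → host 7 (new)  [load 31/39]
  26 → host 8 (new)  [load 26/39]
  38 → host 9 (new)  [load 38/39]
9 hosts opened.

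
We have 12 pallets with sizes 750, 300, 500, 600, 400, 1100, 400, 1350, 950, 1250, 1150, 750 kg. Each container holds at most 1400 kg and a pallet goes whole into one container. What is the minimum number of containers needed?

Total = 1350 + 1250 + 1150 + 1100 + 950 + 750 + 750 + 600 + 500 + 400 + 400 + 300 = 9500 kg.
Lower bound: ⌈9500/1400⌉ = 7 containers.
A packing using 8 containers:
  container 1: 1350 = 1350
  container 2: 1250 = 1250
  container 3: 1150 = 1150
  container 4: 1100 + 300 = 1400
  container 5: 950 + 400 = 1350
  container 6: 750 + 600 = 1350
  container 7: 750 + 500 = 1250
  container 8: 400 = 400
No arrangement into 7 containers stays within capacity, so 8 is optimal.

8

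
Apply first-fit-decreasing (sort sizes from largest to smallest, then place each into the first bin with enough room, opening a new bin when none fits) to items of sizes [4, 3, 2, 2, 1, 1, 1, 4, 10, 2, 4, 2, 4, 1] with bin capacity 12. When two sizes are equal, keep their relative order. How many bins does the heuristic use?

Sorted descending: 10, 4, 4, 4, 4, 3, 2, 2, 2, 2, 1, 1, 1, 1.
  10 → bin 1 (new)  [load 10/12]
  4 → bin 2 (new)  [load 4/12]
  4 → bin 2  [load 8/12]
  4 → bin 2  [load 12/12]
  4 → bin 3 (new)  [load 4/12]
  3 → bin 3  [load 7/12]
  2 → bin 1  [load 12/12]
  2 → bin 3  [load 9/12]
  2 → bin 3  [load 11/12]
  2 → bin 4 (new)  [load 2/12]
  1 → bin 3  [load 12/12]
  1 → bin 4  [load 3/12]
  1 → bin 4  [load 4/12]
  1 → bin 4  [load 5/12]
4 bins opened.

4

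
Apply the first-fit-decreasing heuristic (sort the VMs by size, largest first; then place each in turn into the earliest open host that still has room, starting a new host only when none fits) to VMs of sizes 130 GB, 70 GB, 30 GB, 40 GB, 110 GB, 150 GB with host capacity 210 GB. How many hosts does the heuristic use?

3

Sorted descending: 150, 130, 110, 70, 40, 30.
  150 → host 1 (new)  [load 150/210]
  130 → host 2 (new)  [load 130/210]
  110 → host 3 (new)  [load 110/210]
  70 → host 2  [load 200/210]
  40 → host 1  [load 190/210]
  30 → host 3  [load 140/210]
3 hosts opened.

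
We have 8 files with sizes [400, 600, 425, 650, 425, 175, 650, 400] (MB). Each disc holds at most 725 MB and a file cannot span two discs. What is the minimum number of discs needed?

Total = 650 + 650 + 600 + 425 + 425 + 400 + 400 + 175 = 3725 MB.
Lower bound: ⌈3725/725⌉ = 6 discs.
Also, 7 files each exceed 725/2 MB, and no two of those can share a disc, so at least 7 discs are needed.
A packing using 7 discs:
  disc 1: 650 = 650
  disc 2: 650 = 650
  disc 3: 600 = 600
  disc 4: 425 + 175 = 600
  disc 5: 425 = 425
  disc 6: 400 = 400
  disc 7: 400 = 400
This matches the lower bound, so 7 is optimal.

7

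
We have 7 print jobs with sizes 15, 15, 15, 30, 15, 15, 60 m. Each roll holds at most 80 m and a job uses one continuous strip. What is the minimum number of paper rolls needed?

3

Total = 60 + 30 + 15 + 15 + 15 + 15 + 15 = 165 m.
Lower bound: ⌈165/80⌉ = 3 paper rolls.
A packing using 3 paper rolls:
  roll 1: 60 + 15 = 75
  roll 2: 30 + 15 + 15 + 15 = 75
  roll 3: 15 = 15
This matches the lower bound, so 3 is optimal.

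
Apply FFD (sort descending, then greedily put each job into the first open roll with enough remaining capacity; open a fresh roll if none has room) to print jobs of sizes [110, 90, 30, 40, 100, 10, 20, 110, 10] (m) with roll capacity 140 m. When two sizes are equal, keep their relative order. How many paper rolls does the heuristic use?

4

Sorted descending: 110, 110, 100, 90, 40, 30, 20, 10, 10.
  110 → roll 1 (new)  [load 110/140]
  110 → roll 2 (new)  [load 110/140]
  100 → roll 3 (new)  [load 100/140]
  90 → roll 4 (new)  [load 90/140]
  40 → roll 3  [load 140/140]
  30 → roll 1  [load 140/140]
  20 → roll 2  [load 130/140]
  10 → roll 2  [load 140/140]
  10 → roll 4  [load 100/140]
4 paper rolls opened.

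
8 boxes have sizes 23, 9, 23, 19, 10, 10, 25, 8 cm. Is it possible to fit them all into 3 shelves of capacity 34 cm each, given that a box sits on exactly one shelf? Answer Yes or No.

No

Total = 127 cm; ⌈127/34⌉ = 4.
At least 4 shelves are required, but only 3 are allowed.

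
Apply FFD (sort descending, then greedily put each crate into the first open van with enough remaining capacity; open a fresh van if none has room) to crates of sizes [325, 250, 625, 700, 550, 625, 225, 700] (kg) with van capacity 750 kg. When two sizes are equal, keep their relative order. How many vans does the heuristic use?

7

Sorted descending: 700, 700, 625, 625, 550, 325, 250, 225.
  700 → van 1 (new)  [load 700/750]
  700 → van 2 (new)  [load 700/750]
  625 → van 3 (new)  [load 625/750]
  625 → van 4 (new)  [load 625/750]
  550 → van 5 (new)  [load 550/750]
  325 → van 6 (new)  [load 325/750]
  250 → van 6  [load 575/750]
  225 → van 7 (new)  [load 225/750]
7 vans opened.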